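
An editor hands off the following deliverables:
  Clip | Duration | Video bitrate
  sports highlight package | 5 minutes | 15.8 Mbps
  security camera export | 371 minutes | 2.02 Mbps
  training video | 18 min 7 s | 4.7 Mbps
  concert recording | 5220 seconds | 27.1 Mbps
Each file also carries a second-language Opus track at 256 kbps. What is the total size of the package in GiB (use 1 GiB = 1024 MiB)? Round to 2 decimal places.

Audio: 256 kbps = 0.256 Mbps.
sports highlight package: 16.056 Mbps × 300 s = 4816.8 Mb
security camera export: 2.276 Mbps × 22260 s = 50663.8 Mb
training video: 4.956 Mbps × 1087 s = 5387.2 Mb
concert recording: 27.356 Mbps × 5220 s = 142798.3 Mb
Total: 203666.1 Mb = 25458.3 MB.
= 23.71 GiB.

23.71 GiB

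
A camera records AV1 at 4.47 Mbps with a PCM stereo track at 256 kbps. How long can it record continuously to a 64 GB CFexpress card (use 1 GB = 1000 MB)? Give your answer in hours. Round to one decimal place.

Audio: 256 kbps = 0.256 Mbps.
Total bitrate: 4.47 + 0.256 = 4.726 Mbps.
Capacity: 64 GB = 512,000 Mb.
Recording time: 512,000 / 4.726 = 108,337 s ≈ 30.1 hours.

30.1 hours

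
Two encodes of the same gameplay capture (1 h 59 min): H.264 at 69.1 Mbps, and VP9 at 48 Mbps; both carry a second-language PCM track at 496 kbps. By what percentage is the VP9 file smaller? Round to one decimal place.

1 h 59 min = 119 min = 7140 s
Audio: 496 kbps = 0.496 Mbps.
H.264: 69.596 Mbps × 7140 s = 496915.4 Mb = 62.114 GB.
VP9: 48.496 Mbps × 7140 s = 346261.4 Mb = 43.283 GB.
Reduction: (1 − 43.283/62.114) × 100 = 30.32%.

30.3%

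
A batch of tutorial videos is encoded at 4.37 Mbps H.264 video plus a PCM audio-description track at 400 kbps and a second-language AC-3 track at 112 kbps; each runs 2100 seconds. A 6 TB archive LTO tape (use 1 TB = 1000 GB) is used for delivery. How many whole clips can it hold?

4681

Audio total: 400 + 112 = 512 kbps = 0.512 Mbps.
Total bitrate: 4.882 Mbps.
Per item: 4.882 Mbps × 2100 s = 10,252 Mb = 1,282 MB.
Capacity: 6 TB = 48,000,000 Mb; 4681.92 items → 4681 complete.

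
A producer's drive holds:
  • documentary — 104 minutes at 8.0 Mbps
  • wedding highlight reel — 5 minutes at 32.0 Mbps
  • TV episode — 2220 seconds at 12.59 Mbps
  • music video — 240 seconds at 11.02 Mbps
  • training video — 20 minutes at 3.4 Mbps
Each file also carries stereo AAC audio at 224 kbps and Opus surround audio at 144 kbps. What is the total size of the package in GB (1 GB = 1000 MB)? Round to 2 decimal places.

12.24 GB

Audio total: 224 + 144 = 368 kbps = 0.368 Mbps.
documentary: 8.368 Mbps × 6240 s = 52216.3 Mb
wedding highlight reel: 32.368 Mbps × 300 s = 9710.4 Mb
TV episode: 12.958 Mbps × 2220 s = 28766.8 Mb
music video: 11.388 Mbps × 240 s = 2733.1 Mb
training video: 3.768 Mbps × 1200 s = 4521.6 Mb
Total: 97948.2 Mb = 12243.5 MB.
= 12.24 GB.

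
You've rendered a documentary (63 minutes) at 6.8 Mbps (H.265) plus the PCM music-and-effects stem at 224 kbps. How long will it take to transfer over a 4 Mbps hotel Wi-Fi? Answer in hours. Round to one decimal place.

63 min = 3780 s
Audio: 224 kbps = 0.224 Mbps.
Total bitrate: 7.024 Mbps.
File: 7.024 Mbps × 3780 s = 26550.7 Mb.
At 4 Mbps: 26550.7 / 4 = 6637.7 s ≈ 1.84 hours.

1.8 hours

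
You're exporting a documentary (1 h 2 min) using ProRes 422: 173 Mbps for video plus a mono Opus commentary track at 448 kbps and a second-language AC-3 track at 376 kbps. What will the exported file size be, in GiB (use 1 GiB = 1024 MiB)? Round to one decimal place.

1 h 2 min = 62 min = 3720 s
Audio total: 448 + 376 = 824 kbps = 0.824 Mbps.
Total bitrate: 173 + 0.824 = 173.824 Mbps.
Stream data: 173.824 Mbps × 3720 s = 646625.3 Mb.
646,625 Mb = 80,828,160,000 bytes ÷ 1,073,741,824 = 75.28 GiB.

75.3 GiB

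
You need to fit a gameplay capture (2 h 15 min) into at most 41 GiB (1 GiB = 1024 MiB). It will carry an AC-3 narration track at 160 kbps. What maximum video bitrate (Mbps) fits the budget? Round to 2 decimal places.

43.32 Mbps

Budget: 41 GiB = 352187.3 Mb.
2 h 15 min = 135 min = 8100 s
Total bitrate budget: 352187.3 Mb / 8100 s = 43.480 Mbps.
Audio: 160 kbps = 0.160 Mbps.
Video: 43.480 − 0.160 = 43.320 Mbps.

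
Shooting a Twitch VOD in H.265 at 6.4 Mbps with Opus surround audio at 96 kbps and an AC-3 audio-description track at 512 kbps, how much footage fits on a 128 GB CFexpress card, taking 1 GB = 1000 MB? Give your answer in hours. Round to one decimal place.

40.6 hours

Audio total: 96 + 512 = 608 kbps = 0.608 Mbps.
Total bitrate: 6.4 + 0.608 = 7.008 Mbps.
Capacity: 128 GB = 1,024,000 Mb.
Recording time: 1,024,000 / 7.008 = 146,119 s ≈ 40.6 hours.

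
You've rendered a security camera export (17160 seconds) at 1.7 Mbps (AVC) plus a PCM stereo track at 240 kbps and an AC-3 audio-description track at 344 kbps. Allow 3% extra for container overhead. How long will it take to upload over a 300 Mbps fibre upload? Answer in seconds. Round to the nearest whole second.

135 seconds

Audio total: 240 + 344 = 584 kbps = 0.584 Mbps.
Total bitrate: 2.284 Mbps.
File: 2.284 Mbps × 17160 s = 39193.4 Mb.
With 3% container overhead: ×1.03. → 40369.2 Mb.
At 300 Mbps: 40369.2 / 300 = 134.6 s ≈ 135 seconds.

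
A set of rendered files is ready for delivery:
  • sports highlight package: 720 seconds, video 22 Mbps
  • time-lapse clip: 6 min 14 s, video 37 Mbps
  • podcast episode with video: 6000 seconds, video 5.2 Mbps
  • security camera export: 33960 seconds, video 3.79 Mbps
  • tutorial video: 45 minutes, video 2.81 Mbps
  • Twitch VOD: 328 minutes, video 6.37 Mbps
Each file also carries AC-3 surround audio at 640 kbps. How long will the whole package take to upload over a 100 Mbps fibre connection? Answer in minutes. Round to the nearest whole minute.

Audio: 640 kbps = 0.640 Mbps.
sports highlight package: 22.640 Mbps × 720 s = 16300.8 Mb
time-lapse clip: 37.640 Mbps × 374 s = 14077.4 Mb
podcast episode with video: 5.840 Mbps × 6000 s = 35040.0 Mb
security camera export: 4.430 Mbps × 33960 s = 150442.8 Mb
tutorial video: 3.450 Mbps × 2700 s = 9315.0 Mb
Twitch VOD: 7.010 Mbps × 19680 s = 137956.8 Mb
Total: 363132.8 Mb = 45391.6 MB.
At 100 Mbps: 363132.8 / 100 = 3631 s ≈ 60.5 minutes.

61 minutes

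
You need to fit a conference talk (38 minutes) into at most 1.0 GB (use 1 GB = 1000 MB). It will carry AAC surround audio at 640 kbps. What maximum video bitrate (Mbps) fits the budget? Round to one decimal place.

2.9 Mbps

Budget: 1.0 GB = 8000.0 Mb.
38 min = 2280 s
Total bitrate budget: 8000.0 Mb / 2280 s = 3.509 Mbps.
Audio: 640 kbps = 0.640 Mbps.
Video: 3.509 − 0.640 = 2.869 Mbps.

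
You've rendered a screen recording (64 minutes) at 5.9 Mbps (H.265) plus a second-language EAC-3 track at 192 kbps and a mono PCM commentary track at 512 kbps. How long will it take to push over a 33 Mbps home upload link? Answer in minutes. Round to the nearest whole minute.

13 minutes

64 min = 3840 s
Audio total: 192 + 512 = 704 kbps = 0.704 Mbps.
Total bitrate: 6.604 Mbps.
File: 6.604 Mbps × 3840 s = 25359.4 Mb.
At 33 Mbps: 25359.4 / 33 = 768.5 s ≈ 12.8 minutes.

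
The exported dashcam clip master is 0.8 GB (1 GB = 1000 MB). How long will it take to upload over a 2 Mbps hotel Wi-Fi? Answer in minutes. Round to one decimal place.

53.3 minutes

File: 0.8 GB = 6400.0 Mb.
At 2 Mbps: 6400.0 / 2 = 3200.0 s ≈ 53.3 minutes.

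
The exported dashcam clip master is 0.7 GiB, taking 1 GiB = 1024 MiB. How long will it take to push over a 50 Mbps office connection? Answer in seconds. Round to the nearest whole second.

120 seconds

File: 0.7 GiB = 6013.0 Mb.
At 50 Mbps: 6013.0 / 50 = 120.3 s ≈ 120 seconds.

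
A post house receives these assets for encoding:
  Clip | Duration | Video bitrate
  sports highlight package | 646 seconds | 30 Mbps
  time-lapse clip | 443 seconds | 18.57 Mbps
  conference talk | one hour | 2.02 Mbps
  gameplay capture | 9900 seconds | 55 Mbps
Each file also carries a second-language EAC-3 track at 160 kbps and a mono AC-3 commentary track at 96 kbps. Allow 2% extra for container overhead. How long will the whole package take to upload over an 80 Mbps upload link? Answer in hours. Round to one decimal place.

Audio total: 160 + 96 = 256 kbps = 0.256 Mbps.
sports highlight package: 30.256 Mbps × 646 s × 1.02 = 19936.3 Mb
time-lapse clip: 18.826 Mbps × 443 s × 1.02 = 8506.7 Mb
conference talk: 2.276 Mbps × 3600 s × 1.02 = 8357.5 Mb
gameplay capture: 55.256 Mbps × 9900 s × 1.02 = 557975.1 Mb
Total: 594775.6 Mb = 74346.9 MB.
At 80 Mbps: 594775.6 / 80 = 7435 s ≈ 2.07 hours.

2.1 hours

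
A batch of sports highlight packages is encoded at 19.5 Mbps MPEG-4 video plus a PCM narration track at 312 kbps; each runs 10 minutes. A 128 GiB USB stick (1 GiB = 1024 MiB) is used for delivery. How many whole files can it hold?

92

10 min = 600 s
Audio: 312 kbps = 0.312 Mbps.
Total bitrate: 19.812 Mbps.
Per item: 19.812 Mbps × 600 s = 11,887 Mb = 1,486 MB.
Capacity: 128 GiB = 1,099,512 Mb; 92.50 items → 92 complete.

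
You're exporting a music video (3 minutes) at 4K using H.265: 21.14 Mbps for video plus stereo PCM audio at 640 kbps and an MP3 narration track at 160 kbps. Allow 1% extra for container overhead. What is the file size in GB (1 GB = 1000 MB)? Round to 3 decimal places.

3 min = 180 s
Audio total: 640 + 160 = 800 kbps = 0.800 Mbps.
Total bitrate: 21.14 + 0.800 = 21.940 Mbps.
Stream data: 21.940 Mbps × 180 s = 3949.2 Mb.
With 1% container overhead: ×1.01.
3,989 Mb ÷ 8 = 498.6 MB → 0.4986 GB.

0.499 GB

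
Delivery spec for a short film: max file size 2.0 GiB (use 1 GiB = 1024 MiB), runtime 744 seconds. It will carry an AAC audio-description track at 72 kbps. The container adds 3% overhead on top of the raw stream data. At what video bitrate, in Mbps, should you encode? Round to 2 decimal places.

22.35 Mbps

Budget: 2.0 GiB = 17179.9 Mb.
Stream payload after overhead: 17179.9 / 1.03 = 16679.5 Mb.
Total bitrate budget: 16679.5 Mb / 744 s = 22.419 Mbps.
Audio: 72 kbps = 0.072 Mbps.
Video: 22.419 − 0.072 = 22.347 Mbps.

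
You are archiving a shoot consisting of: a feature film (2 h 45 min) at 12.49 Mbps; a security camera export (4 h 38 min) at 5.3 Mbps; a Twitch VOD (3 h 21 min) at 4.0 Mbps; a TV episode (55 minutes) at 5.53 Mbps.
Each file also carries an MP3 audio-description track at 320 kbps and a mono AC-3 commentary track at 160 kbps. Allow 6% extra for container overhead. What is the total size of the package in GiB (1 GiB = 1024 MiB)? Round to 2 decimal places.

36.86 GiB

Audio total: 320 + 160 = 480 kbps = 0.480 Mbps.
feature film: 12.970 Mbps × 9900 s × 1.06 = 136107.2 Mb
security camera export: 5.780 Mbps × 16680 s × 1.06 = 102195.0 Mb
Twitch VOD: 4.480 Mbps × 12060 s × 1.06 = 57270.5 Mb
TV episode: 6.010 Mbps × 3300 s × 1.06 = 21023.0 Mb
Total: 316595.7 Mb = 39574.5 MB.
= 36.86 GiB.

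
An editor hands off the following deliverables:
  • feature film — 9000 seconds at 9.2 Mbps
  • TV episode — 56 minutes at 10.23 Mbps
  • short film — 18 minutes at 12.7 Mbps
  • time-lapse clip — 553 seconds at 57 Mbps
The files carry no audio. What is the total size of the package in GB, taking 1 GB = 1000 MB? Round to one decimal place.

feature film: 9.200 Mbps × 9000 s = 82800.0 Mb
TV episode: 10.230 Mbps × 3360 s = 34372.8 Mb
short film: 12.700 Mbps × 1080 s = 13716.0 Mb
time-lapse clip: 57.000 Mbps × 553 s = 31521.0 Mb
Total: 162409.8 Mb = 20301.2 MB.
= 20.30 GB.

20.3 GB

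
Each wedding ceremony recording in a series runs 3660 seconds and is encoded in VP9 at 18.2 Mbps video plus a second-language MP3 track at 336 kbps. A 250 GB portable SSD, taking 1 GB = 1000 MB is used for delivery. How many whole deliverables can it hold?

Audio: 336 kbps = 0.336 Mbps.
Total bitrate: 18.536 Mbps.
Per item: 18.536 Mbps × 3660 s = 67,842 Mb = 8,480 MB.
Capacity: 250 GB = 2,000,000 Mb; 29.48 items → 29 complete.

29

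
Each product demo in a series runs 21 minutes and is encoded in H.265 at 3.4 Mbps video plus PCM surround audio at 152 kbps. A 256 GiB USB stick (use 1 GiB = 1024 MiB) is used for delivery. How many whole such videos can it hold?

491

21 min = 1260 s
Audio: 152 kbps = 0.152 Mbps.
Total bitrate: 3.552 Mbps.
Per item: 3.552 Mbps × 1260 s = 4,476 Mb = 559.4 MB.
Capacity: 256 GiB = 2,199,023 Mb; 491.34 items → 491 complete.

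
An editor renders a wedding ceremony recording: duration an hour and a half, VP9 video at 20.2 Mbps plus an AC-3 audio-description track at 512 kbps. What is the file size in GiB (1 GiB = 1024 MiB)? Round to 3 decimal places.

13.020 GiB

1.5 h = 5400 s
Audio: 512 kbps = 0.512 Mbps.
Total bitrate: 20.2 + 0.512 = 20.712 Mbps.
Stream data: 20.712 Mbps × 5400 s = 111844.8 Mb.
111,845 Mb = 13,980,600,000 bytes ÷ 1,073,741,824 = 13.02 GiB.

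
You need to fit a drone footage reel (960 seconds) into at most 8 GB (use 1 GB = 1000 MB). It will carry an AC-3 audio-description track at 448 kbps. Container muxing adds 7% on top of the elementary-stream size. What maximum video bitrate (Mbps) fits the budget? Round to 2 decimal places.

Budget: 8 GB = 64000.0 Mb.
Stream payload after overhead: 64000.0 / 1.07 = 59813.1 Mb.
Total bitrate budget: 59813.1 Mb / 960 s = 62.305 Mbps.
Audio: 448 kbps = 0.448 Mbps.
Video: 62.305 − 0.448 = 61.857 Mbps.

61.86 Mbps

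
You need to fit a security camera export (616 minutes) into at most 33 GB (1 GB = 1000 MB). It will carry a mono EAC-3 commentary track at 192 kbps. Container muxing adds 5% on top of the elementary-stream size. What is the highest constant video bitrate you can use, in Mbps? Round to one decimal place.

Budget: 33 GB = 264000.0 Mb.
Stream payload after overhead: 264000.0 / 1.05 = 251428.6 Mb.
616 min = 36960 s
Total bitrate budget: 251428.6 Mb / 36960 s = 6.803 Mbps.
Audio: 192 kbps = 0.192 Mbps.
Video: 6.803 − 0.192 = 6.611 Mbps.

6.6 Mbps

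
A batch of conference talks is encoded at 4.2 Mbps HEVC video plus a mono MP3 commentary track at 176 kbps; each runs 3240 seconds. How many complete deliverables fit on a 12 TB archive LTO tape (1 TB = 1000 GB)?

6770

Audio: 176 kbps = 0.176 Mbps.
Total bitrate: 4.376 Mbps.
Per item: 4.376 Mbps × 3240 s = 14,178 Mb = 1,772 MB.
Capacity: 12 TB = 96,000,000 Mb; 6770.94 items → 6770 complete.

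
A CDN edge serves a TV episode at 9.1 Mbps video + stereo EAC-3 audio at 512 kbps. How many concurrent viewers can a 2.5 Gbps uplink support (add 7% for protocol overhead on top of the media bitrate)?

Audio: 512 kbps = 0.512 Mbps.
Per-viewer media rate: 9.612 Mbps.
On the wire with 7% overhead: 10.285 Mbps.
2.5 Gbps = 2,500 Mbps; 2,500 / 10.285 = 243.08 → 243 viewers.

243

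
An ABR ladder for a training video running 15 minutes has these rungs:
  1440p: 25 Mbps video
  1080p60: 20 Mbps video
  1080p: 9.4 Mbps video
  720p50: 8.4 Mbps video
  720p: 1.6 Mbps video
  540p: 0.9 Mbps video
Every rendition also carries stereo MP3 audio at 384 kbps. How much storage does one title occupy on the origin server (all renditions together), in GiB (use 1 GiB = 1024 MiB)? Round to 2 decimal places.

15 min = 900 s
Audio: 384 kbps = 0.384 Mbps.
Sum of rendition bitrates: (25+0.384) + (20+0.384) + (9.4+0.384) + (8.4+0.384) + (1.6+0.384) + (0.9+0.384) = 67.604 Mbps.
× 900 s = 60,844 Mb = 7,605 MB = 7.083 GiB.

7.08 GiB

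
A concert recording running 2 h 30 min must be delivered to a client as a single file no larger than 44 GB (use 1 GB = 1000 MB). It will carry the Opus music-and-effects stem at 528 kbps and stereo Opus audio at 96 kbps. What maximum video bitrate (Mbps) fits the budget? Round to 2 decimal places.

Budget: 44 GB = 352000.0 Mb.
2 h 30 min = 150 min = 9000 s
Total bitrate budget: 352000.0 Mb / 9000 s = 39.111 Mbps.
Audio total: 528 + 96 = 624 kbps = 0.624 Mbps.
Video: 39.111 − 0.624 = 38.487 Mbps.

38.49 Mbps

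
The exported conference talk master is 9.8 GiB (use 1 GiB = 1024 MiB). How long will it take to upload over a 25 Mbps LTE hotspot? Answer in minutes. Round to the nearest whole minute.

56 minutes

File: 9.8 GiB = 84181.4 Mb.
At 25 Mbps: 84181.4 / 25 = 3367.3 s ≈ 56.1 minutes.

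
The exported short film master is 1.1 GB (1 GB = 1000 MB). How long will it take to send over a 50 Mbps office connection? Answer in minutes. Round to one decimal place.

File: 1.1 GB = 8800.0 Mb.
At 50 Mbps: 8800.0 / 50 = 176.0 s ≈ 2.93 minutes.

2.9 minutes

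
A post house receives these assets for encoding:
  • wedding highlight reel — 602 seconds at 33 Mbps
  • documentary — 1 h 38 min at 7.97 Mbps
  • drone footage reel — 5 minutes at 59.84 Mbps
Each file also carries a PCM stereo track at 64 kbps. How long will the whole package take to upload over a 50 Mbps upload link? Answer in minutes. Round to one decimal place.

28.4 minutes

Audio: 64 kbps = 0.064 Mbps.
wedding highlight reel: 33.064 Mbps × 602 s = 19904.5 Mb
documentary: 8.034 Mbps × 5880 s = 47239.9 Mb
drone footage reel: 59.904 Mbps × 300 s = 17971.2 Mb
Total: 85115.6 Mb = 10639.5 MB.
At 50 Mbps: 85115.6 / 50 = 1702 s ≈ 28.4 minutes.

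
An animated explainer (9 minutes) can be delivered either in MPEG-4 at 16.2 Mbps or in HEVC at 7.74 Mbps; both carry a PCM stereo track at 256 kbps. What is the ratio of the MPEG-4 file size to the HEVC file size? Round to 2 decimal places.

2.06

9 min = 540 s
Audio: 256 kbps = 0.256 Mbps.
MPEG-4: 16.456 Mbps × 540 s = 8886.2 Mb = 1.111 GB.
HEVC: 7.996 Mbps × 540 s = 4317.8 Mb = 0.540 GB.
Ratio: 1.111 / 0.540 = 2.058.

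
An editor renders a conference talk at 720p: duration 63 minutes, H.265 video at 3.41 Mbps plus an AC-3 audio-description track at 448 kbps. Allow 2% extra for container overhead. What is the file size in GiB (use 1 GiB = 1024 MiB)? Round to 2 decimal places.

63 min = 3780 s
Audio: 448 kbps = 0.448 Mbps.
Total bitrate: 3.41 + 0.448 = 3.858 Mbps.
Stream data: 3.858 Mbps × 3780 s = 14583.2 Mb.
With 2% container overhead: ×1.02.
14,875 Mb = 1,859,363,100 bytes ÷ 1,073,741,824 = 1.732 GiB.

1.73 GiB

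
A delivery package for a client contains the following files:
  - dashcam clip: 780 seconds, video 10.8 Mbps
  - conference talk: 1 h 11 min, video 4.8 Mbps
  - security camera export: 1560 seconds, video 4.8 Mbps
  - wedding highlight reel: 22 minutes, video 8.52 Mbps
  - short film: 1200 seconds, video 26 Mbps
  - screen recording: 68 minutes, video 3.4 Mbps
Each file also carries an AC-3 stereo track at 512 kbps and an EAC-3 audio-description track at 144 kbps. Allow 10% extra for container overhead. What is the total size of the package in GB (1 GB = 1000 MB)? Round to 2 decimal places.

13.93 GB

Audio total: 512 + 144 = 656 kbps = 0.656 Mbps.
dashcam clip: 11.456 Mbps × 780 s × 1.10 = 9829.2 Mb
conference talk: 5.456 Mbps × 4260 s × 1.10 = 25566.8 Mb
security camera export: 5.456 Mbps × 1560 s × 1.10 = 9362.5 Mb
wedding highlight reel: 9.176 Mbps × 1320 s × 1.10 = 13323.6 Mb
short film: 26.656 Mbps × 1200 s × 1.10 = 35185.9 Mb
screen recording: 4.056 Mbps × 4080 s × 1.10 = 18203.3 Mb
Total: 111471.4 Mb = 13933.9 MB.
= 13.93 GB.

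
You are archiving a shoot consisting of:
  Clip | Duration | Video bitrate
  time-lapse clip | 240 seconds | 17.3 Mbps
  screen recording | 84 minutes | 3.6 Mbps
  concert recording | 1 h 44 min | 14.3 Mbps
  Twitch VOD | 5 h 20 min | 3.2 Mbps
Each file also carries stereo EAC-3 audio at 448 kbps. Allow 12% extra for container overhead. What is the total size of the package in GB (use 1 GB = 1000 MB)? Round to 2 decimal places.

Audio: 448 kbps = 0.448 Mbps.
time-lapse clip: 17.748 Mbps × 240 s × 1.12 = 4770.7 Mb
screen recording: 4.048 Mbps × 5040 s × 1.12 = 22850.2 Mb
concert recording: 14.748 Mbps × 6240 s × 1.12 = 103070.8 Mb
Twitch VOD: 3.648 Mbps × 19200 s × 1.12 = 78446.6 Mb
Total: 209138.2 Mb = 26142.3 MB.
= 26.14 GB.

26.14 GB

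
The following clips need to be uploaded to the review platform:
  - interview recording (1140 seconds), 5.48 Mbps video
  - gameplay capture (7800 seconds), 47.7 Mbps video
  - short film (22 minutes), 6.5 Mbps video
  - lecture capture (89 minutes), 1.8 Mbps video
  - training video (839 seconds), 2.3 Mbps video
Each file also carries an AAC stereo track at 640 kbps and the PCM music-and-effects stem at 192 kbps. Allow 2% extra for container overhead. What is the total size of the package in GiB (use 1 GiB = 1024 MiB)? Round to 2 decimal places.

Audio total: 640 + 192 = 832 kbps = 0.832 Mbps.
interview recording: 6.312 Mbps × 1140 s × 1.02 = 7339.6 Mb
gameplay capture: 48.532 Mbps × 7800 s × 1.02 = 386120.6 Mb
short film: 7.332 Mbps × 1320 s × 1.02 = 9871.8 Mb
lecture capture: 2.632 Mbps × 5340 s × 1.02 = 14336.0 Mb
training video: 3.132 Mbps × 839 s × 1.02 = 2680.3 Mb
Total: 420348.3 Mb = 52543.5 MB.
= 48.93 GiB.

48.93 GiB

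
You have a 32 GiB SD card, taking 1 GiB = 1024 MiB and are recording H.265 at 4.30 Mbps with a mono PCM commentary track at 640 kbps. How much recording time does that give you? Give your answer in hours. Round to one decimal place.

Audio: 640 kbps = 0.640 Mbps.
Total bitrate: 4.30 + 0.640 = 4.940 Mbps.
Capacity: 32 GiB = 274,878 Mb.
Recording time: 274,878 / 4.940 = 55,643 s ≈ 15.5 hours.

15.5 hours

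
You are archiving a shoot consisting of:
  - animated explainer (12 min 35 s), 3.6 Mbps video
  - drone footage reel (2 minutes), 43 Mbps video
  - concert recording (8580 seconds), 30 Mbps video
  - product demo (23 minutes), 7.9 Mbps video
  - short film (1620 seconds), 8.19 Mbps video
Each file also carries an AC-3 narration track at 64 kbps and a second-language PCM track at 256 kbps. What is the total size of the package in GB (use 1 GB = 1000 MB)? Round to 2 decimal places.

36.68 GB

Audio total: 64 + 256 = 320 kbps = 0.320 Mbps.
animated explainer: 3.920 Mbps × 755 s = 2959.6 Mb
drone footage reel: 43.320 Mbps × 120 s = 5198.4 Mb
concert recording: 30.320 Mbps × 8580 s = 260145.6 Mb
product demo: 8.220 Mbps × 1380 s = 11343.6 Mb
short film: 8.510 Mbps × 1620 s = 13786.2 Mb
Total: 293433.4 Mb = 36679.2 MB.
= 36.68 GB.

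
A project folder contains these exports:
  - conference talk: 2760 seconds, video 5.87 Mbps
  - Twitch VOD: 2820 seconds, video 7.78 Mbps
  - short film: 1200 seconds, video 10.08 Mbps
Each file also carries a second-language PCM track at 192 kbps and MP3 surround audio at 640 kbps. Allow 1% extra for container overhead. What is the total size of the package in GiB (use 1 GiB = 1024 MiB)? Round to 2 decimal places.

6.57 GiB

Audio total: 192 + 640 = 832 kbps = 0.832 Mbps.
conference talk: 6.702 Mbps × 2760 s × 1.01 = 18682.5 Mb
Twitch VOD: 8.612 Mbps × 2820 s × 1.01 = 24528.7 Mb
short film: 10.912 Mbps × 1200 s × 1.01 = 13225.3 Mb
Total: 56436.5 Mb = 7054.6 MB.
= 6.570 GiB.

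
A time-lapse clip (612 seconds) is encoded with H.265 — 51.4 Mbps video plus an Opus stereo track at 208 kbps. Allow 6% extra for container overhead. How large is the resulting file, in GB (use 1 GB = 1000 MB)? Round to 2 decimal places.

Audio: 208 kbps = 0.208 Mbps.
Total bitrate: 51.4 + 0.208 = 51.608 Mbps.
Stream data: 51.608 Mbps × 612 s = 31584.1 Mb.
With 6% container overhead: ×1.06.
33,479 Mb ÷ 8 = 4,185 MB → 4.185 GB.

4.18 GB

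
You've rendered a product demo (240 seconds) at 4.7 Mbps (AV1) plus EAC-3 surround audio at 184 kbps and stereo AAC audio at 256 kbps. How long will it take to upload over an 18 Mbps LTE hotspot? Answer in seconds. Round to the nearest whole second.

69 seconds

Audio total: 184 + 256 = 440 kbps = 0.440 Mbps.
Total bitrate: 5.140 Mbps.
File: 5.140 Mbps × 240 s = 1233.6 Mb.
At 18 Mbps: 1233.6 / 18 = 68.5 s ≈ 68.5 seconds.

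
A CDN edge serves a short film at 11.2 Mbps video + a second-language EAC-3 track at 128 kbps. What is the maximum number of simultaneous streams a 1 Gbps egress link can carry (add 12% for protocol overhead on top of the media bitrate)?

78

Audio: 128 kbps = 0.128 Mbps.
Per-viewer media rate: 11.328 Mbps.
On the wire with 12% overhead: 12.687 Mbps.
1 Gbps = 1,000 Mbps; 1,000 / 12.687 = 78.82 → 78 viewers.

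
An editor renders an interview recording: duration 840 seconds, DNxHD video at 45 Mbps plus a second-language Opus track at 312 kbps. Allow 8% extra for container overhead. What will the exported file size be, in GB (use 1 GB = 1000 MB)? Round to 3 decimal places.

Audio: 312 kbps = 0.312 Mbps.
Total bitrate: 45 + 0.312 = 45.312 Mbps.
Stream data: 45.312 Mbps × 840 s = 38062.1 Mb.
With 8% container overhead: ×1.08.
41,107 Mb ÷ 8 = 5,138 MB → 5.138 GB.

5.138 GB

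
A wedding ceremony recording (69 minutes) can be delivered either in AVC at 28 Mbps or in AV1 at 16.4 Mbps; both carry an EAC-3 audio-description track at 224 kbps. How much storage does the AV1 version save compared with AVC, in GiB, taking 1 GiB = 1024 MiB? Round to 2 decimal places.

69 min = 4140 s
Audio: 224 kbps = 0.224 Mbps.
AVC: 28.224 Mbps × 4140 s = 116847.4 Mb = 13.603 GiB.
AV1: 16.624 Mbps × 4140 s = 68823.4 Mb = 8.012 GiB.
Saving: 13.603 − 8.012 = 5.591 GiB.

5.59 GiB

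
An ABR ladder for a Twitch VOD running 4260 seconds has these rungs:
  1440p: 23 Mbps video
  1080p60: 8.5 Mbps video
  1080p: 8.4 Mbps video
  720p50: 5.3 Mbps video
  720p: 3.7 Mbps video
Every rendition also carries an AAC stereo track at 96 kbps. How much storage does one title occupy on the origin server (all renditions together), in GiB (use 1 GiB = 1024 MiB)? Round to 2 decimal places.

Audio: 96 kbps = 0.096 Mbps.
Sum of rendition bitrates: (23+0.096) + (8.5+0.096) + (8.4+0.096) + (5.3+0.096) + (3.7+0.096) = 49.380 Mbps.
× 4260 s = 210,359 Mb = 26,295 MB = 24.49 GiB.

24.49 GiB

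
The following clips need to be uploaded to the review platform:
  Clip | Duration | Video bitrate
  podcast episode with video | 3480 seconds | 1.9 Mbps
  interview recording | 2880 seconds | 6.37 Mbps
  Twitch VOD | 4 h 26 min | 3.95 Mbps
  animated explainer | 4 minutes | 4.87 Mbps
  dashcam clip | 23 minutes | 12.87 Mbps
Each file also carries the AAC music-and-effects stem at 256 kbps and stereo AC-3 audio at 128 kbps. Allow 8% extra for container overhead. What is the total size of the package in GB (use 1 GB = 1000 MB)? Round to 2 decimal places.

Audio total: 256 + 128 = 384 kbps = 0.384 Mbps.
podcast episode with video: 2.284 Mbps × 3480 s × 1.08 = 8584.2 Mb
interview recording: 6.754 Mbps × 2880 s × 1.08 = 21007.6 Mb
Twitch VOD: 4.334 Mbps × 15960 s × 1.08 = 74704.3 Mb
animated explainer: 5.254 Mbps × 240 s × 1.08 = 1361.8 Mb
dashcam clip: 13.254 Mbps × 1380 s × 1.08 = 19753.8 Mb
Total: 125411.7 Mb = 15676.5 MB.
= 15.68 GB.

15.68 GB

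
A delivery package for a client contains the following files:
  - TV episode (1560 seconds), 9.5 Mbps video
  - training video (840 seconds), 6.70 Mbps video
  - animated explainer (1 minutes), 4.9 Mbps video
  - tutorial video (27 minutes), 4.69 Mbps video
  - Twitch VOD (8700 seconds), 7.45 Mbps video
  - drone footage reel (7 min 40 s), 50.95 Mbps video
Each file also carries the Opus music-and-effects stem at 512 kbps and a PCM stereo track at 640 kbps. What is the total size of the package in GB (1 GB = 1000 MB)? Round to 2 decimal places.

Audio total: 512 + 640 = 1152 kbps = 1.152 Mbps.
TV episode: 10.652 Mbps × 1560 s = 16617.1 Mb
training video: 7.852 Mbps × 840 s = 6595.7 Mb
animated explainer: 6.052 Mbps × 60 s = 363.1 Mb
tutorial video: 5.842 Mbps × 1620 s = 9464.0 Mb
Twitch VOD: 8.602 Mbps × 8700 s = 74837.4 Mb
drone footage reel: 52.102 Mbps × 460 s = 23966.9 Mb
Total: 131844.3 Mb = 16480.5 MB.
= 16.48 GB.

16.48 GB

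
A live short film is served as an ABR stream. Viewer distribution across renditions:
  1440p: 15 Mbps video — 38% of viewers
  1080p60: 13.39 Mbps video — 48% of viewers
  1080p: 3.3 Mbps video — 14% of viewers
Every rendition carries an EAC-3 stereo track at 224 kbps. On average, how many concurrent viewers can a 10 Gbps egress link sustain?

780

Audio: 224 kbps = 0.224 Mbps.
Average per-viewer bitrate: 0.38×15.224 + 0.48×13.614 + 0.14×3.524 = 12.813 Mbps.
10 Gbps = 10,000 Mbps; 10,000 / 12.813 = 780.45 → 780.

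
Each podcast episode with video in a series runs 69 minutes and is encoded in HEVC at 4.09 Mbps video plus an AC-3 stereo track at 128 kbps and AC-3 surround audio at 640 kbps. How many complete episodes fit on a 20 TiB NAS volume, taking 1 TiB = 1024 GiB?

8747

69 min = 4140 s
Audio total: 128 + 640 = 768 kbps = 0.768 Mbps.
Total bitrate: 4.858 Mbps.
Per item: 4.858 Mbps × 4140 s = 20,112 Mb = 2,514 MB.
Capacity: 20 TiB = 175,921,860 Mb; 8747.06 items → 8747 complete.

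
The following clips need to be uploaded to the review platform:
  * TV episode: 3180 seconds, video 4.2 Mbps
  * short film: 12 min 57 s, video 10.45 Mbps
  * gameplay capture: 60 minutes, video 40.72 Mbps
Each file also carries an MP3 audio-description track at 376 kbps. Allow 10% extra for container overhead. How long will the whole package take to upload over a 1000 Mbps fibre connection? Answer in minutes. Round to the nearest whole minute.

3 minutes

Audio: 376 kbps = 0.376 Mbps.
TV episode: 4.576 Mbps × 3180 s × 1.10 = 16006.8 Mb
short film: 10.826 Mbps × 777 s × 1.10 = 9253.0 Mb
gameplay capture: 41.096 Mbps × 3600 s × 1.10 = 162740.2 Mb
Total: 188000.0 Mb = 23500.0 MB.
At 1000 Mbps: 188000.0 / 1000 = 188 s ≈ 3.13 minutes.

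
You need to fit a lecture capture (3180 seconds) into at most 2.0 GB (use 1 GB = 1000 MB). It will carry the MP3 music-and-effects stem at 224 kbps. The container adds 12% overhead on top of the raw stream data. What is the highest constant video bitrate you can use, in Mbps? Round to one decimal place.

4.3 Mbps

Budget: 2.0 GB = 16000.0 Mb.
Stream payload after overhead: 16000.0 / 1.12 = 14285.7 Mb.
Total bitrate budget: 14285.7 Mb / 3180 s = 4.492 Mbps.
Audio: 224 kbps = 0.224 Mbps.
Video: 4.492 − 0.224 = 4.268 Mbps.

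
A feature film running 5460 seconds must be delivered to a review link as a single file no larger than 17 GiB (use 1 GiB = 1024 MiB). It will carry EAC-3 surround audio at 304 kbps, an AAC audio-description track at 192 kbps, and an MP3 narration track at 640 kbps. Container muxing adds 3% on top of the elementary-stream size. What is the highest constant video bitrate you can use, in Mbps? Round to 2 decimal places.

24.83 Mbps

Budget: 17 GiB = 146028.9 Mb.
Stream payload after overhead: 146028.9 / 1.03 = 141775.6 Mb.
Total bitrate budget: 141775.6 Mb / 5460 s = 25.966 Mbps.
Audio total: 304 + 192 + 640 = 1136 kbps = 1.136 Mbps.
Video: 25.966 − 1.136 = 24.830 Mbps.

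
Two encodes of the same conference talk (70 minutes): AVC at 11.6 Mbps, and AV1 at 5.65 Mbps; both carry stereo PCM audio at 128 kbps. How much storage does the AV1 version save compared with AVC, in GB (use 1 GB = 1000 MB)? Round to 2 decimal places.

3.12 GB

70 min = 4200 s
Audio: 128 kbps = 0.128 Mbps.
AVC: 11.728 Mbps × 4200 s = 49257.6 Mb = 6.157 GB.
AV1: 5.778 Mbps × 4200 s = 24267.6 Mb = 3.033 GB.
Saving: 6.157 − 3.033 = 3.124 GB.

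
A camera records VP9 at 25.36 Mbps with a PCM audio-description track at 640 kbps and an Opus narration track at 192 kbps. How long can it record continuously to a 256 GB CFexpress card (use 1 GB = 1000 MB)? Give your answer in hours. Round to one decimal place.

Audio total: 640 + 192 = 832 kbps = 0.832 Mbps.
Total bitrate: 25.36 + 0.832 = 26.192 Mbps.
Capacity: 256 GB = 2,048,000 Mb.
Recording time: 2,048,000 / 26.192 = 78,192 s ≈ 21.7 hours.

21.7 hours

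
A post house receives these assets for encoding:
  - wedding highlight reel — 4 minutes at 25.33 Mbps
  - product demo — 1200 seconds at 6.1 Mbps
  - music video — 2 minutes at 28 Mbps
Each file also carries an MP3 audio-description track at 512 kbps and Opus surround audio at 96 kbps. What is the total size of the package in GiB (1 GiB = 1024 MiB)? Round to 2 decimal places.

Audio total: 512 + 96 = 608 kbps = 0.608 Mbps.
wedding highlight reel: 25.938 Mbps × 240 s = 6225.1 Mb
product demo: 6.708 Mbps × 1200 s = 8049.6 Mb
music video: 28.608 Mbps × 120 s = 3433.0 Mb
Total: 17707.7 Mb = 2213.5 MB.
= 2.061 GiB.

2.06 GiB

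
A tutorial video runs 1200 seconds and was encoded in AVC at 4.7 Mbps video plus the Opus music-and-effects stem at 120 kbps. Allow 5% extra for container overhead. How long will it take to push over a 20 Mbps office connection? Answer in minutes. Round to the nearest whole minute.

5 minutes

Audio: 120 kbps = 0.120 Mbps.
Total bitrate: 4.820 Mbps.
File: 4.820 Mbps × 1200 s = 5784.0 Mb.
With 5% container overhead: ×1.05. → 6073.2 Mb.
At 20 Mbps: 6073.2 / 20 = 303.7 s ≈ 5.06 minutes.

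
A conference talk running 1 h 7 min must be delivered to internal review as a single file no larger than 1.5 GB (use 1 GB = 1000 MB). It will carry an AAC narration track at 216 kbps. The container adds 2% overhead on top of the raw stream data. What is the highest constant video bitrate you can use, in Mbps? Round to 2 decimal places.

2.71 Mbps

Budget: 1.5 GB = 12000.0 Mb.
Stream payload after overhead: 12000.0 / 1.02 = 11764.7 Mb.
1 h 7 min = 67 min = 4020 s
Total bitrate budget: 11764.7 Mb / 4020 s = 2.927 Mbps.
Audio: 216 kbps = 0.216 Mbps.
Video: 2.927 − 0.216 = 2.711 Mbps.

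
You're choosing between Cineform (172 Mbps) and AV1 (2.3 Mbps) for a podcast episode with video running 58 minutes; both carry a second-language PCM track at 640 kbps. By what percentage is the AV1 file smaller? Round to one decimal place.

58 min = 3480 s
Audio: 640 kbps = 0.640 Mbps.
Cineform: 172.640 Mbps × 3480 s = 600787.2 Mb = 69.941 GiB.
AV1: 2.940 Mbps × 3480 s = 10231.2 Mb = 1.191 GiB.
Reduction: (1 − 1.191/69.941) × 100 = 98.30%.

98.3%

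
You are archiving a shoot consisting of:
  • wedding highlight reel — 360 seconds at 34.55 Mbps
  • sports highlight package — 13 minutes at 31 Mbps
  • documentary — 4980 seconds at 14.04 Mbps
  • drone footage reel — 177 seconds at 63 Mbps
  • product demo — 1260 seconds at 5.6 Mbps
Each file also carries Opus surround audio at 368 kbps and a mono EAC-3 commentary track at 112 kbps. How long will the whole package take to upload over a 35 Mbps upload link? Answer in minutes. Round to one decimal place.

Audio total: 368 + 112 = 480 kbps = 0.480 Mbps.
wedding highlight reel: 35.030 Mbps × 360 s = 12610.8 Mb
sports highlight package: 31.480 Mbps × 780 s = 24554.4 Mb
documentary: 14.520 Mbps × 4980 s = 72309.6 Mb
drone footage reel: 63.480 Mbps × 177 s = 11236.0 Mb
product demo: 6.080 Mbps × 1260 s = 7660.8 Mb
Total: 128371.6 Mb = 16046.4 MB.
At 35 Mbps: 128371.6 / 35 = 3668 s ≈ 61.1 minutes.

61.1 minutes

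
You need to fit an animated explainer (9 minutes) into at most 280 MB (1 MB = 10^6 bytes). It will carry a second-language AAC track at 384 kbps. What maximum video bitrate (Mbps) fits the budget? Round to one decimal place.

Budget: 280 MB = 2240.0 Mb.
9 min = 540 s
Total bitrate budget: 2240.0 Mb / 540 s = 4.148 Mbps.
Audio: 384 kbps = 0.384 Mbps.
Video: 4.148 − 0.384 = 3.764 Mbps.

3.8 Mbps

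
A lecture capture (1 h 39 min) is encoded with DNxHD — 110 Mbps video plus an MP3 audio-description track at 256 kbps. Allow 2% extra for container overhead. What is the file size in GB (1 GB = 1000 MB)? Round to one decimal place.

83.5 GB

1 h 39 min = 99 min = 5940 s
Audio: 256 kbps = 0.256 Mbps.
Total bitrate: 110 + 0.256 = 110.256 Mbps.
Stream data: 110.256 Mbps × 5940 s = 654920.6 Mb.
With 2% container overhead: ×1.02.
668,019 Mb ÷ 8 = 83,502 MB → 83.50 GB.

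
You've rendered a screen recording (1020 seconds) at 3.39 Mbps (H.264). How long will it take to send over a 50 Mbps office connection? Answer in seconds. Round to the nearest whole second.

69 seconds

File: 3.390 Mbps × 1020 s = 3457.8 Mb.
At 50 Mbps: 3457.8 / 50 = 69.2 s ≈ 69.2 seconds.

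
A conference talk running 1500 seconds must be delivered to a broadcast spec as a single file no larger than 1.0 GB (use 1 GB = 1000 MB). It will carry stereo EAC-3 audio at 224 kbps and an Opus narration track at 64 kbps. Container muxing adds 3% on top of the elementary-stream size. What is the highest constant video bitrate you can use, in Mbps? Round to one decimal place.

4.9 Mbps

Budget: 1.0 GB = 8000.0 Mb.
Stream payload after overhead: 8000.0 / 1.03 = 7767.0 Mb.
Total bitrate budget: 7767.0 Mb / 1500 s = 5.178 Mbps.
Audio total: 224 + 64 = 288 kbps = 0.288 Mbps.
Video: 5.178 − 0.288 = 4.890 Mbps.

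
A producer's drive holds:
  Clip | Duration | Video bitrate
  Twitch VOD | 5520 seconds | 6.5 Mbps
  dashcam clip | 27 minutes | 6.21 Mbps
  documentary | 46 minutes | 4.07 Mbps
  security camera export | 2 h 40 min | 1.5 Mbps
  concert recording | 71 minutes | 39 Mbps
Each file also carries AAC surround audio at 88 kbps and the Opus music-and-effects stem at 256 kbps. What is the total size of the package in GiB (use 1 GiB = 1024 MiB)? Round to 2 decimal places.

Audio total: 88 + 256 = 344 kbps = 0.344 Mbps.
Twitch VOD: 6.844 Mbps × 5520 s = 37778.9 Mb
dashcam clip: 6.554 Mbps × 1620 s = 10617.5 Mb
documentary: 4.414 Mbps × 2760 s = 12182.6 Mb
security camera export: 1.844 Mbps × 9600 s = 17702.4 Mb
concert recording: 39.344 Mbps × 4260 s = 167605.4 Mb
Total: 245886.8 Mb = 30735.9 MB.
= 28.62 GiB.

28.62 GiB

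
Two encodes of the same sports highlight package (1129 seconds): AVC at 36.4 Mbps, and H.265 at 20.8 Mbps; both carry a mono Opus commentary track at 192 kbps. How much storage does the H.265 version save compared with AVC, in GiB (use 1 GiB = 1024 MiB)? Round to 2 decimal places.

Audio: 192 kbps = 0.192 Mbps.
AVC: 36.592 Mbps × 1129 s = 41312.4 Mb = 4.809 GiB.
H.265: 20.992 Mbps × 1129 s = 23700.0 Mb = 2.759 GiB.
Saving: 4.809 − 2.759 = 2.050 GiB.

2.05 GiB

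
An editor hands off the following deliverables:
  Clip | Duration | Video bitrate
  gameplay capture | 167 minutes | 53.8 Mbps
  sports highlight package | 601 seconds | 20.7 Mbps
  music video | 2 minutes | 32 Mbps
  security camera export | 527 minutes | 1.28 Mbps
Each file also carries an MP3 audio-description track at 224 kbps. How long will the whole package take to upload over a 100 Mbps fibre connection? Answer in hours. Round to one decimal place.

Audio: 224 kbps = 0.224 Mbps.
gameplay capture: 54.024 Mbps × 10020 s = 541320.5 Mb
sports highlight package: 20.924 Mbps × 601 s = 12575.3 Mb
music video: 32.224 Mbps × 120 s = 3866.9 Mb
security camera export: 1.504 Mbps × 31620 s = 47556.5 Mb
Total: 605319.2 Mb = 75664.9 MB.
At 100 Mbps: 605319.2 / 100 = 6053 s ≈ 1.68 hours.

1.7 hours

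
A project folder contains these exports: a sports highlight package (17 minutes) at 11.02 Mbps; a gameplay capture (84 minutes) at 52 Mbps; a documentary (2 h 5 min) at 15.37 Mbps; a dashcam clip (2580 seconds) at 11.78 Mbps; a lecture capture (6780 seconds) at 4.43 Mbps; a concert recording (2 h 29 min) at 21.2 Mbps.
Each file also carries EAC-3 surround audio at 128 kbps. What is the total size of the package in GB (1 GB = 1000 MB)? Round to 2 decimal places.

80.33 GB

Audio: 128 kbps = 0.128 Mbps.
sports highlight package: 11.148 Mbps × 1020 s = 11371.0 Mb
gameplay capture: 52.128 Mbps × 5040 s = 262725.1 Mb
documentary: 15.498 Mbps × 7500 s = 116235.0 Mb
dashcam clip: 11.908 Mbps × 2580 s = 30722.6 Mb
lecture capture: 4.558 Mbps × 6780 s = 30903.2 Mb
concert recording: 21.328 Mbps × 8940 s = 190672.3 Mb
Total: 642629.3 Mb = 80328.7 MB.
= 80.33 GB.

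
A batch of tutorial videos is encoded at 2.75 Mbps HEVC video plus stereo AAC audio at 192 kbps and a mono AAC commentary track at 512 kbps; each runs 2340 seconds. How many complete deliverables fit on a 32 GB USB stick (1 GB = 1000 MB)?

31

Audio total: 192 + 512 = 704 kbps = 0.704 Mbps.
Total bitrate: 3.454 Mbps.
Per item: 3.454 Mbps × 2340 s = 8,082 Mb = 1,010 MB.
Capacity: 32 GB = 256,000 Mb; 31.67 items → 31 complete.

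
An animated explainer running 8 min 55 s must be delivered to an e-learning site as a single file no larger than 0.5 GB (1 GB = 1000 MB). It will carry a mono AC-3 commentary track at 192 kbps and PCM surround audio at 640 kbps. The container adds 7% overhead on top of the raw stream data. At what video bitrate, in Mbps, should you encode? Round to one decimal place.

Budget: 0.5 GB = 4000.0 Mb.
Stream payload after overhead: 4000.0 / 1.07 = 3738.3 Mb.
8 min 55 s = 535 s
Total bitrate budget: 3738.3 Mb / 535 s = 6.988 Mbps.
Audio total: 192 + 640 = 832 kbps = 0.832 Mbps.
Video: 6.988 − 0.832 = 6.156 Mbps.

6.2 Mbps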